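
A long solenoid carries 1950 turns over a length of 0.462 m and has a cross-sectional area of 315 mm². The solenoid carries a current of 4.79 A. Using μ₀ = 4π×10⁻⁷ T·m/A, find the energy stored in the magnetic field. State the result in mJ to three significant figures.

A = 315 mm² = 3.150×10^-4 m².
L = μ₀N²A/ℓ = (4π×10⁻⁷)(1950)²(3.150×10^-4)/(0.462) = 3.258×10^-3 H.
U = ½LI² = ½(3.258×10^-3)(4.79)² = 3.738×10^-2 J.

U ≈ 37.4 mJ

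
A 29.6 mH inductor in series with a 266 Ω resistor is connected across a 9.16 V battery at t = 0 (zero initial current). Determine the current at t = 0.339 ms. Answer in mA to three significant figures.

τ = L/R = 2.960×10^-2/266 = 1.113×10^-4 s; final current I_∞ = ε/R = 9.16/266 = 3.444×10^-2 A.
I(t) = I_∞(1 − e^(−t/τ)) with t/τ = 3.046.
I = (3.444×10^-2)(1 − e^(−3.046)) = 3.280×10^-2 A.

I ≈ 32.8 mA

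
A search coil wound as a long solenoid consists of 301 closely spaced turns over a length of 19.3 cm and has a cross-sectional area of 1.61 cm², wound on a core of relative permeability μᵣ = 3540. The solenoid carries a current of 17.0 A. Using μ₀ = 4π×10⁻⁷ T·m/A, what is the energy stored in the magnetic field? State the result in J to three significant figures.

A = 1.61 cm² = 1.610×10^-4 m².
L = μ₀μᵣN²A/ℓ = (4π×10⁻⁷)(3540)(301)²(1.610×10^-4)/(0.193) = 0.3362 H.
U = ½LI² = ½(0.3362)(17.0)² = 48.58 J.

U ≈ 48.6 J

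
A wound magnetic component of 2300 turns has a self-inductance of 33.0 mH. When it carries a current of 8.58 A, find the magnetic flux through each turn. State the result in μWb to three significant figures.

Φ_B ≈ 123 μWb

From L = NΦ_B/I, the flux per turn is Φ_B = LI/N.
Φ_B = (3.300×10^-2 H)(8.58 A)/2300 = 1.231×10^-4 Wb.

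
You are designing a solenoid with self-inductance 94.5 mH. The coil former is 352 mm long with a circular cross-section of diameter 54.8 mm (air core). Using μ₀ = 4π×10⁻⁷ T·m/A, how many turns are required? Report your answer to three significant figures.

N ≈ 3350 turns

A = π(d/2)² = π(2.740×10^-2 m)² = 2.359×10^-3 m².
From L = μ₀N²A/ℓ, N = √(Lℓ / (μ₀A)).
N = √[(9.450×10^-2)(0.352) / ((4π×10⁻⁷)×2.359×10^-3)] = √(1.122×10^7) ≈ 3350.1.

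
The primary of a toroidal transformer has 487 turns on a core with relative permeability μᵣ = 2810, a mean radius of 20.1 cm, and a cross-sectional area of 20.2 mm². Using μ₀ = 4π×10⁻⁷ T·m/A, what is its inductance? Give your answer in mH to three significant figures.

For a thin toroid, L = μ₀μᵣN²A/(2πR).
L = (4π×10⁻⁷)(2810)(487)²(2.020×10^-5) / (2π×0.201 m) = 1.340×10^-2 H.

L ≈ 13.4 mH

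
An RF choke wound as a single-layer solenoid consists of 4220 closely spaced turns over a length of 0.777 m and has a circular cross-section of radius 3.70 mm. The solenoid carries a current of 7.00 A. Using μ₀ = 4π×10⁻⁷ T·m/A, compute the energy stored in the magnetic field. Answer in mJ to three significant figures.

U ≈ 30.3 mJ

A = πr² = π(3.700×10^-3 m)² = 4.301×10^-5 m².
L = μ₀N²A/ℓ = (4π×10⁻⁷)(4220)²(4.301×10^-5)/(0.777) = 1.239×10^-3 H.
U = ½LI² = ½(1.239×10^-3)(7.00)² = 3.0348×10^-2 J.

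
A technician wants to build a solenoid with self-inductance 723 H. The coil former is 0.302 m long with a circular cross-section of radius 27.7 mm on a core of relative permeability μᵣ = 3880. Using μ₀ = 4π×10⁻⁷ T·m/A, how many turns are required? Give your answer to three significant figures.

N ≈ 4310 turns

A = πr² = π(2.770×10^-2 m)² = 2.411×10^-3 m².
From L = μ₀μᵣN²A/ℓ, N = √(Lℓ / (μ₀μᵣA)).
N = √[(723)(0.302) / ((4π×10⁻⁷)(3880)×2.411×10^-3)] = √(1.858×10^7) ≈ 4310.2.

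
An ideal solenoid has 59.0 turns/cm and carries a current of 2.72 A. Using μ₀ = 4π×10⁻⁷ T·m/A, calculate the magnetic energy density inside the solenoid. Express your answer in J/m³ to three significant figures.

B = μ₀nI = (4π×10⁻⁷)(5.900×10^3)(2.72) = 2.017×10^-2 T.
u = B²/(2μ₀) = (2.017×10^-2)²/(2×4π×10⁻⁷) = 161.8 J/m³.

u ≈ 162 J/m³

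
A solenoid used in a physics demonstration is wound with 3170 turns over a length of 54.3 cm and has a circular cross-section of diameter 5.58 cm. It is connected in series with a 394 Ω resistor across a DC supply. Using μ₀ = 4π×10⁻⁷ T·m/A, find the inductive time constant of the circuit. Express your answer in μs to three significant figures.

τ ≈ 144 μs

A = π(d/2)² = π(2.790×10^-2 m)² = 2.445×10^-3 m².
L = μ₀N²A/ℓ = (4π×10⁻⁷)(3170)²(2.445×10^-3)/(0.543) = 5.687×10^-2 H.
τ = L/R = (5.687×10^-2)/(394) = 1.443×10^-4 s.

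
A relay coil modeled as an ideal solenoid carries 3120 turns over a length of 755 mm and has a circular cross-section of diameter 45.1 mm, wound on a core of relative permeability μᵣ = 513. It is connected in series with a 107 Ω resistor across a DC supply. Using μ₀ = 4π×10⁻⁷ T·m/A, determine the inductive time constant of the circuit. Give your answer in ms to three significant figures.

τ ≈ 124 ms

A = π(d/2)² = π(2.255×10^-2 m)² = 1.598×10^-3 m².
L = μ₀μᵣN²A/ℓ = (4π×10⁻⁷)(513)(3120)²(1.598×10^-3)/(0.755) = 13.28 H.
τ = L/R = (13.28)/(107) = 0.1241 s.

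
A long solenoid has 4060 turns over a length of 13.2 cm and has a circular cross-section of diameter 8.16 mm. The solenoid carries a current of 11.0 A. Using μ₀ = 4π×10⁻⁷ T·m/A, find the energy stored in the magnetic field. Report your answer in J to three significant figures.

A = π(d/2)² = π(4.080×10^-3 m)² = 5.230×10^-5 m².
L = μ₀N²A/ℓ = (4π×10⁻⁷)(4060)²(5.230×10^-5)/(0.132) = 8.207×10^-3 H.
U = ½LI² = ½(8.207×10^-3)(11.0)² = 0.49649 J.

U ≈ 0.496 J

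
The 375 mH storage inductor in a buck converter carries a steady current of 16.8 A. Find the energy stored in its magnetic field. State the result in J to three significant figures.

Stored magnetic energy: U = ½LI².
U = ½(0.375 H)(16.8 A)² = 52.92 J.

U ≈ 52.9 J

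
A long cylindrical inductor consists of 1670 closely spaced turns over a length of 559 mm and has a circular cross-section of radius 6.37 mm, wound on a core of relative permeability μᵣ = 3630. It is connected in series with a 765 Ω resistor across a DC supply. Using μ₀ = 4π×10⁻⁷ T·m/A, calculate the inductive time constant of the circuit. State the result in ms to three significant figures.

A = πr² = π(6.370×10^-3 m)² = 1.2748×10^-4 m².
L = μ₀μᵣN²A/ℓ = (4π×10⁻⁷)(3630)(1670)²(1.2748×10^-4)/(0.559) = 2.901 H.
τ = L/R = (2.901)/(765) = 3.792×10^-3 s.

τ ≈ 3.79 ms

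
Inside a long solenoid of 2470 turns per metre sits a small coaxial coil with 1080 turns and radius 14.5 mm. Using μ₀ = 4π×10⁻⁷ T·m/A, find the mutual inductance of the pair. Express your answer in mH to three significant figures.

M ≈ 2.21 mH

The outer solenoid produces a uniform field B₁ = μ₀n₁I₁ across the inner coil,
so the flux linkage is N₂Φ = N₂B₁A₂ = μ₀n₁N₂A₂·I₁, giving M = μ₀n₁N₂A₂.
A₂ = πr² = π(1.450×10^-2 m)² = 6.605×10^-4 m².
M = (4π×10⁻⁷)(2470)(1080)(6.605×10^-4) = 2.214×10^-3 H.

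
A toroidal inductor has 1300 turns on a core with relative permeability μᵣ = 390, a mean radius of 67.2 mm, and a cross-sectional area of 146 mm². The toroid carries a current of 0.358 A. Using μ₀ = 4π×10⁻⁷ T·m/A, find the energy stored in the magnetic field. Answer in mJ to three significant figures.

U ≈ 18.4 mJ

L = μ₀μᵣN²A/(2πR) = (4π×10⁻⁷)(390)(1300)²(1.460×10^-4)/(2π×6.720×10^-2) = 0.2864 H.
U = ½LI² = ½(0.2864)(0.358)² = 1.835×10^-2 J.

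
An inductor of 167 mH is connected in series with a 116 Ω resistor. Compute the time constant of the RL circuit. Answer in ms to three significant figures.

τ ≈ 1.44 ms

τ = L/R = (0.167 H)/(116 Ω) = 1.440×10^-3 s.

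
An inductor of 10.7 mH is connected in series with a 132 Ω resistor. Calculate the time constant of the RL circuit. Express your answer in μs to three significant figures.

τ = L/R = (1.070×10^-2 H)/(132 Ω) = 8.106×10^-5 s.

τ ≈ 81.1 μs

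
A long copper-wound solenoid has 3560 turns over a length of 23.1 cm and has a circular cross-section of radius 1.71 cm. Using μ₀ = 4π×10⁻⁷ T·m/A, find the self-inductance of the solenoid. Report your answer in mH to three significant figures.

L ≈ 63.3 mH

A = πr² = π(1.710×10^-2 m)² = 9.186×10^-4 m².
For a long solenoid, L = μ₀N²A/ℓ.
L = (4π×10⁻⁷)(3560)²(9.186×10^-4)/(0.231 m) = 6.333×10^-2 H.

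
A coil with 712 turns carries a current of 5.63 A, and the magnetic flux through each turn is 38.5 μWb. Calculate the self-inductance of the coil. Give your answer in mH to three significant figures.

Self-inductance is defined by L = NΦ_B/I (flux linkage over current).
L = (712)(3.850×10^-5 Wb)/(5.63 A) = 4.869×10^-3 H.

L ≈ 4.87 mH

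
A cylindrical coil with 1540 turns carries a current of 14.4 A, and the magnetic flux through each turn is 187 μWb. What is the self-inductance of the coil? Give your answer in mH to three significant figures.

Self-inductance is defined by L = NΦ_B/I (flux linkage over current).
L = (1540)(1.870×10^-4 Wb)/(14.4 A) = 2.000×10^-2 H.

L ≈ 20.0 mH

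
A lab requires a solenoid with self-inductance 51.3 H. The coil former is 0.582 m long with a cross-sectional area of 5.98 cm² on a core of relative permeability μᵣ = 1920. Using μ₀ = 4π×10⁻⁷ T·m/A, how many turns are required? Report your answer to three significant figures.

N ≈ 4550 turns

A = 5.98 cm² = 5.980×10^-4 m².
From L = μ₀μᵣN²A/ℓ, N = √(Lℓ / (μ₀μᵣA)).
N = √[(51.3)(0.582) / ((4π×10⁻⁷)(1920)×5.980×10^-4)] = √(2.069×10^7) ≈ 4549.0.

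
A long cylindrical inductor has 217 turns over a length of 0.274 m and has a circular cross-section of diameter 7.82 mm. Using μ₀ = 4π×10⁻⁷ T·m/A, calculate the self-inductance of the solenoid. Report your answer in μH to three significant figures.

L ≈ 10.4 μH

A = π(d/2)² = π(3.910×10^-3 m)² = 4.803×10^-5 m².
For a long solenoid, L = μ₀N²A/ℓ.
L = (4π×10⁻⁷)(217)²(4.803×10^-5)/(0.274 m) = 1.037×10^-5 H.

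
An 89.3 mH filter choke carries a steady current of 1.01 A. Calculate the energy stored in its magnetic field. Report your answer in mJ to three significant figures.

Stored magnetic energy: U = ½LI².
U = ½(8.930×10^-2 H)(1.01 A)² = 4.5547×10^-2 J.

U ≈ 45.5 mJ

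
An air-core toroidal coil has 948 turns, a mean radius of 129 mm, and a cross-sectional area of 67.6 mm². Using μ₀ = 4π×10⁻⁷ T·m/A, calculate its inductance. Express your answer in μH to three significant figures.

For a thin toroid, L = μ₀N²A/(2πR).
L = (4π×10⁻⁷)(948)²(6.760×10^-5) / (2π×0.129 m) = 9.419×10^-5 H.

L ≈ 94.2 μH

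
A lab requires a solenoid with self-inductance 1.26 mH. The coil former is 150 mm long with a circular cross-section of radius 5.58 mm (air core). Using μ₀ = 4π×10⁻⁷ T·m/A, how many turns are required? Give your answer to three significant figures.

N ≈ 1240 turns

A = πr² = π(5.580×10^-3 m)² = 9.782×10^-5 m².
From L = μ₀N²A/ℓ, N = √(Lℓ / (μ₀A)).
N = √[(1.260×10^-3)(0.15) / ((4π×10⁻⁷)×9.782×10^-5)] = √(1.538×10^6) ≈ 1240.0.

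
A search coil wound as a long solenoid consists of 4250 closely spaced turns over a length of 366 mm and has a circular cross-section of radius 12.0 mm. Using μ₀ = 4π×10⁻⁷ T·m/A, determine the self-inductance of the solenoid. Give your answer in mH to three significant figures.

L ≈ 28.1 mH

A = πr² = π(1.200×10^-2 m)² = 4.524×10^-4 m².
For a long solenoid, L = μ₀N²A/ℓ.
L = (4π×10⁻⁷)(4250)²(4.524×10^-4)/(0.366 m) = 2.806×10^-2 H.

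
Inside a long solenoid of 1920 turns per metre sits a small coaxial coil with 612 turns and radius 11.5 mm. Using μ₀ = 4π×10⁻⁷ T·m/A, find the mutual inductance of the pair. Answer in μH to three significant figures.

M ≈ 613 μH

The outer solenoid produces a uniform field B₁ = μ₀n₁I₁ across the inner coil,
so the flux linkage is N₂Φ = N₂B₁A₂ = μ₀n₁N₂A₂·I₁, giving M = μ₀n₁N₂A₂.
A₂ = πr² = π(1.150×10^-2 m)² = 4.1548×10^-4 m².
M = (4π×10⁻⁷)(1920)(612)(4.1548×10^-4) = 6.1349×10^-4 H.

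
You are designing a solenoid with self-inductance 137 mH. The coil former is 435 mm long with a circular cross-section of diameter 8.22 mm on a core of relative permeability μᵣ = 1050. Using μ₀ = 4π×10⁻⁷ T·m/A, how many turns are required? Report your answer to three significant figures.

A = π(d/2)² = π(4.110×10^-3 m)² = 5.307×10^-5 m².
From L = μ₀μᵣN²A/ℓ, N = √(Lℓ / (μ₀μᵣA)).
N = √[(0.137)(0.435) / ((4π×10⁻⁷)(1050)×5.307×10^-5)] = √(8.511×10^5) ≈ 922.5.

N ≈ 923 turns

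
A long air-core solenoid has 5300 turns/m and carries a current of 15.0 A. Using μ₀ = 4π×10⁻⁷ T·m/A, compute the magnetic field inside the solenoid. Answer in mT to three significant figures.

B ≈ 99.9 mT

Inside a long solenoid, B = μ₀nI.
B = (4π×10⁻⁷)(5.300×10^3 m⁻¹)(15.0 A) = 9.990×10^-2 T.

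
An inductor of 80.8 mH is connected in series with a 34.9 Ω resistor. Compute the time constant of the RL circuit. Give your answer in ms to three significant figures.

τ = L/R = (8.080×10^-2 H)/(34.9 Ω) = 2.315×10^-3 s.

τ ≈ 2.32 ms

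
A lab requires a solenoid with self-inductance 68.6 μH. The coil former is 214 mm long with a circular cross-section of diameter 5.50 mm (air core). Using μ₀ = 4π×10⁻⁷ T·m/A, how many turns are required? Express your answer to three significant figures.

N ≈ 701 turns

A = π(d/2)² = π(2.750×10^-3 m)² = 2.376×10^-5 m².
From L = μ₀N²A/ℓ, N = √(Lℓ / (μ₀A)).
N = √[(6.860×10^-5)(0.214) / ((4π×10⁻⁷)×2.376×10^-5)] = √(4.917×10^5) ≈ 701.2.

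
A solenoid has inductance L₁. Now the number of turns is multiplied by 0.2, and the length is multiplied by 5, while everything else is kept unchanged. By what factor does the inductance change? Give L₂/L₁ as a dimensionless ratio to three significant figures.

L₂/L₁ = 0.008

For a solenoid, L ∝ μᵣN²A/ℓ.
L₂/L₁ = (0.2)^2 × (5)^-1 = 0.008.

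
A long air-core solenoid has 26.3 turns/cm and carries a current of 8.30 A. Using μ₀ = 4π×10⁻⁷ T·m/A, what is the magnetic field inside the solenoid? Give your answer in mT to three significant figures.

Inside a long solenoid, B = μ₀nI.
B = (4π×10⁻⁷)(2.630×10^3 m⁻¹)(8.30 A) = 2.743×10^-2 T.

B ≈ 27.4 mT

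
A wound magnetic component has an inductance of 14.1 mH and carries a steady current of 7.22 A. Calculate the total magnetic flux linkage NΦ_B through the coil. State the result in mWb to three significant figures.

From L = NΦ_B/I, the flux linkage is NΦ_B = LI.
NΦ_B = (1.410×10^-2 H)(7.22 A) = 0.1018 Wb.

NΦ_B ≈ 102 mWb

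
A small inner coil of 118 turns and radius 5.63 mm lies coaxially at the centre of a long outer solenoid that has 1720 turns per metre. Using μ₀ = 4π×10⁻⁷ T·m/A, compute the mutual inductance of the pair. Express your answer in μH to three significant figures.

M ≈ 25.4 μH

The outer solenoid produces a uniform field B₁ = μ₀n₁I₁ across the inner coil,
so the flux linkage is N₂Φ = N₂B₁A₂ = μ₀n₁N₂A₂·I₁, giving M = μ₀n₁N₂A₂.
A₂ = πr² = π(5.630×10^-3 m)² = 9.958×10^-5 m².
M = (4π×10⁻⁷)(1720)(118)(9.958×10^-5) = 2.540×10^-5 H.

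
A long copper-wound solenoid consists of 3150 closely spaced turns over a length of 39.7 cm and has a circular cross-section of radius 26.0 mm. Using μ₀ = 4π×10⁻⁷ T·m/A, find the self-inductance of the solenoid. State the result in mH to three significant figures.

A = πr² = π(2.600×10^-2 m)² = 2.124×10^-3 m².
For a long solenoid, L = μ₀N²A/ℓ.
L = (4π×10⁻⁷)(3150)²(2.124×10^-3)/(0.397 m) = 6.670×10^-2 H.

L ≈ 66.7 mH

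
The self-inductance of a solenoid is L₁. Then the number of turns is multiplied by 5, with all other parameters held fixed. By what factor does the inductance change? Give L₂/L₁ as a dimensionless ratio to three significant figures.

L₂/L₁ = 25.0

For a solenoid, L ∝ μᵣN²A/ℓ.
L₂/L₁ = (5)^2 = 25.0.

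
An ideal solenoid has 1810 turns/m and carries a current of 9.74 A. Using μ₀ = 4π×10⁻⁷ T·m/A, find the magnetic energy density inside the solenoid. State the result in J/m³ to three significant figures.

u ≈ 195 J/m³

B = μ₀nI = (4π×10⁻⁷)(1.810×10^3)(9.74) = 2.215×10^-2 T.
u = B²/(2μ₀) = (2.215×10^-2)²/(2×4π×10⁻⁷) = 195.3 J/m³.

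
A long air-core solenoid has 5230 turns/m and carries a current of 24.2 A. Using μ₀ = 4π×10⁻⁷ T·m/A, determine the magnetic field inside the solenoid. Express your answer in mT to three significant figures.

Inside a long solenoid, B = μ₀nI.
B = (4π×10⁻⁷)(5.230×10^3 m⁻¹)(24.2 A) = 0.159 T.

B ≈ 159 mT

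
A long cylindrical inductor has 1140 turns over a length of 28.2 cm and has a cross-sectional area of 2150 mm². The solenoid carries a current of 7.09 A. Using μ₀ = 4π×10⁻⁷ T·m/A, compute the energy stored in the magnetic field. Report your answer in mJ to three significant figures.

A = 2150 mm² = 2.150×10^-3 m².
L = μ₀N²A/ℓ = (4π×10⁻⁷)(1140)²(2.150×10^-3)/(0.282) = 1.245×10^-2 H.
U = ½LI² = ½(1.245×10^-2)(7.09)² = 0.3129 J.

U ≈ 313 mJ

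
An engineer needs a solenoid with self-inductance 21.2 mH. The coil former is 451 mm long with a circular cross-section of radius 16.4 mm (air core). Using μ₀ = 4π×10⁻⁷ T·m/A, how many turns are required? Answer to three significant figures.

A = πr² = π(1.640×10^-2 m)² = 8.450×10^-4 m².
From L = μ₀N²A/ℓ, N = √(Lℓ / (μ₀A)).
N = √[(2.120×10^-2)(0.451) / ((4π×10⁻⁷)×8.450×10^-4)] = √(9.0046×10^6) ≈ 3000.8.

N ≈ 3000 turns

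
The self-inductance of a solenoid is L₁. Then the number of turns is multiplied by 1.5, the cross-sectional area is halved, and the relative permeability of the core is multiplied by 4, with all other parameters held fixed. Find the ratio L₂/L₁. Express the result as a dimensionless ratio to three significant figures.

For a solenoid, L ∝ μᵣN²A/ℓ.
L₂/L₁ = (1.5)^2 × (0.5) × (4) = 4.50.

L₂/L₁ = 4.50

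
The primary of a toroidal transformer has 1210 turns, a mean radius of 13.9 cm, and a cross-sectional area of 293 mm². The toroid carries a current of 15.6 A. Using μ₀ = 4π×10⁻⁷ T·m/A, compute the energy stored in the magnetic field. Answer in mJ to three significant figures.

L = μ₀N²A/(2πR) = (4π×10⁻⁷)(1210)²(2.930×10^-4)/(2π×0.139) = 6.172×10^-4 H.
U = ½LI² = ½(6.172×10^-4)(15.6)² = 7.511×10^-2 J.

U ≈ 75.1 mJ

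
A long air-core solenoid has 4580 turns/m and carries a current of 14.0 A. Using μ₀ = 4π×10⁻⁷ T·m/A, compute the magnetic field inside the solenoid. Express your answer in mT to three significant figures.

B ≈ 80.6 mT

Inside a long solenoid, B = μ₀nI.
B = (4π×10⁻⁷)(4.580×10^3 m⁻¹)(14.0 A) = 8.058×10^-2 T.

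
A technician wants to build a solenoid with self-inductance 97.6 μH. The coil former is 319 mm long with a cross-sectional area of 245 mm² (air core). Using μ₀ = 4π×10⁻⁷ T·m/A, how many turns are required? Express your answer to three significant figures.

N ≈ 318 turns

A = 245 mm² = 2.450×10^-4 m².
From L = μ₀N²A/ℓ, N = √(Lℓ / (μ₀A)).
N = √[(9.760×10^-5)(0.319) / ((4π×10⁻⁷)×2.450×10^-4)] = √(1.011×10^5) ≈ 318.0.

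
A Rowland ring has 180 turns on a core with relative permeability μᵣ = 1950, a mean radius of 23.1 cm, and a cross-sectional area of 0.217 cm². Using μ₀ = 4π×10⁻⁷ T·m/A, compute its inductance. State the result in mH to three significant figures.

For a thin toroid, L = μ₀μᵣN²A/(2πR).
L = (4π×10⁻⁷)(1950)(180)²(2.170×10^-5) / (2π×0.231 m) = 1.187×10^-3 H.

L ≈ 1.19 mH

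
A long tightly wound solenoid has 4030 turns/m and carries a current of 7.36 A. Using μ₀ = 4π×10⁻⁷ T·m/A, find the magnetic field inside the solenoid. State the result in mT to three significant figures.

Inside a long solenoid, B = μ₀nI.
B = (4π×10⁻⁷)(4.030×10^3 m⁻¹)(7.36 A) = 3.727×10^-2 T.

B ≈ 37.3 mT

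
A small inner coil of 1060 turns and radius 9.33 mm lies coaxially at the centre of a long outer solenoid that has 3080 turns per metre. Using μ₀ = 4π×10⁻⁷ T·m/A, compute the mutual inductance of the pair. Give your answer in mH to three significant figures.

The outer solenoid produces a uniform field B₁ = μ₀n₁I₁ across the inner coil,
so the flux linkage is N₂Φ = N₂B₁A₂ = μ₀n₁N₂A₂·I₁, giving M = μ₀n₁N₂A₂.
A₂ = πr² = π(9.330×10^-3 m)² = 2.7347×10^-4 m².
M = (4π×10⁻⁷)(3080)(1060)(2.7347×10^-4) = 1.122×10^-3 H.

M ≈ 1.12 mH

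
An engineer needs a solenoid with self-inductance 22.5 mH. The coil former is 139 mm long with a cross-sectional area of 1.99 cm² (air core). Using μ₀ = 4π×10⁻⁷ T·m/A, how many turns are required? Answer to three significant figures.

N ≈ 3540 turns

A = 1.99 cm² = 1.990×10^-4 m².
From L = μ₀N²A/ℓ, N = √(Lℓ / (μ₀A)).
N = √[(2.250×10^-2)(0.139) / ((4π×10⁻⁷)×1.990×10^-4)] = √(1.251×10^7) ≈ 3536.4.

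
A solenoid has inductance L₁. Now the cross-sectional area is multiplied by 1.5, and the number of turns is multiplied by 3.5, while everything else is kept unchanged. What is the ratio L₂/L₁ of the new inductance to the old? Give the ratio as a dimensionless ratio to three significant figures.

For a solenoid, L ∝ μᵣN²A/ℓ.
L₂/L₁ = (1.5) × (3.5)^2 = 18.4.

L₂/L₁ = 18.4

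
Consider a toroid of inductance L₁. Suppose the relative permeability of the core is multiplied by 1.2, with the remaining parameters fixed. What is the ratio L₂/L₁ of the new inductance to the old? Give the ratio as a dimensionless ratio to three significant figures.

For a toroid, L ∝ μᵣN²A/R.
L₂/L₁ = (1.2) = 1.20.

L₂/L₁ = 1.20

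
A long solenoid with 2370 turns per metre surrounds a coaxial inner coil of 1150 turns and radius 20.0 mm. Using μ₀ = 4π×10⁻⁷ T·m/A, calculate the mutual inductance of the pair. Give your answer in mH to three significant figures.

M ≈ 4.30 mH

The outer solenoid produces a uniform field B₁ = μ₀n₁I₁ across the inner coil,
so the flux linkage is N₂Φ = N₂B₁A₂ = μ₀n₁N₂A₂·I₁, giving M = μ₀n₁N₂A₂.
A₂ = πr² = π(2.000×10^-2 m)² = 1.257×10^-3 m².
M = (4π×10⁻⁷)(2370)(1150)(1.257×10^-3) = 4.304×10^-3 H.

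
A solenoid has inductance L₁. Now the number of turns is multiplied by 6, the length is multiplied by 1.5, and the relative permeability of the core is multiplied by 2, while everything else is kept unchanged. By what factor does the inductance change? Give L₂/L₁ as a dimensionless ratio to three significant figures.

For a solenoid, L ∝ μᵣN²A/ℓ.
L₂/L₁ = (6)^2 × (1.5)^-1 × (2) = 48.0.

L₂/L₁ = 48.0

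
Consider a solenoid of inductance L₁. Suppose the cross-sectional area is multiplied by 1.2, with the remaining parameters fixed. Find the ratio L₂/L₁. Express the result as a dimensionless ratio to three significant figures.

L₂/L₁ = 1.20

For a solenoid, L ∝ μᵣN²A/ℓ.
L₂/L₁ = (1.2) = 1.20.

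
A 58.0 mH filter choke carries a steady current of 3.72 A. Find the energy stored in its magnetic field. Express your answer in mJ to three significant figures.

U ≈ 401 mJ

Stored magnetic energy: U = ½LI².
U = ½(5.800×10^-2 H)(3.72 A)² = 0.4013 J.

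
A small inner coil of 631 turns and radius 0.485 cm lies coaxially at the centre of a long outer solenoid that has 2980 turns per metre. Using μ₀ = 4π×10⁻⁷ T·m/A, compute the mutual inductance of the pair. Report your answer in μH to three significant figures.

The outer solenoid produces a uniform field B₁ = μ₀n₁I₁ across the inner coil,
so the flux linkage is N₂Φ = N₂B₁A₂ = μ₀n₁N₂A₂·I₁, giving M = μ₀n₁N₂A₂.
A₂ = πr² = π(4.850×10^-3 m)² = 7.390×10^-5 m².
M = (4π×10⁻⁷)(2980)(631)(7.390×10^-5) = 1.746×10^-4 H.

M ≈ 175 μH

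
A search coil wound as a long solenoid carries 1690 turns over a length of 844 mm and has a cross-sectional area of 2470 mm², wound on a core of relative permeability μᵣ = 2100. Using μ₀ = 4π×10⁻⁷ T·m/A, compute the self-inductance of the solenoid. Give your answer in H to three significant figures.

A = 2470 mm² = 2.470×10^-3 m².
For a long solenoid, L = μ₀μᵣN²A/ℓ.
L = (4π×10⁻⁷)(2100)(1690)²(2.470×10^-3)/(0.844 m) = 22.06 H.

L ≈ 22.1 H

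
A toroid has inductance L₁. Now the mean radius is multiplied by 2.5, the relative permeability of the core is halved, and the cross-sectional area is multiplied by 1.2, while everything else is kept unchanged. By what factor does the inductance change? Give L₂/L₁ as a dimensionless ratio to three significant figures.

L₂/L₁ = 0.240

For a toroid, L ∝ μᵣN²A/R.
L₂/L₁ = (2.5)^-1 × (0.5) × (1.2) = 0.240.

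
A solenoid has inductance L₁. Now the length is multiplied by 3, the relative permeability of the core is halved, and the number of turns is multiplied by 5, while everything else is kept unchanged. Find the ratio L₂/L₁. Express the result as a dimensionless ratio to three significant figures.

For a solenoid, L ∝ μᵣN²A/ℓ.
L₂/L₁ = (3)^-1 × (0.5) × (5)^2 = 4.17.

L₂/L₁ = 4.17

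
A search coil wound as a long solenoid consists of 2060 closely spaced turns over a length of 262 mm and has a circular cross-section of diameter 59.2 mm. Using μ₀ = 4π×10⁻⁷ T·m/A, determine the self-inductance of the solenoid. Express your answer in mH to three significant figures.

L ≈ 56.0 mH

A = π(d/2)² = π(2.960×10^-2 m)² = 2.753×10^-3 m².
For a long solenoid, L = μ₀N²A/ℓ.
L = (4π×10⁻⁷)(2060)²(2.753×10^-3)/(0.262 m) = 5.602×10^-2 H.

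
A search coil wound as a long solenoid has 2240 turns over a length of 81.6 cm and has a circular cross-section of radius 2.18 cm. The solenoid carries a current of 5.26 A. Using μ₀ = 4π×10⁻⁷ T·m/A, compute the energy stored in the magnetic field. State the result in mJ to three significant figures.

A = πr² = π(2.180×10^-2 m)² = 1.493×10^-3 m².
L = μ₀N²A/ℓ = (4π×10⁻⁷)(2240)²(1.493×10^-3)/(0.816) = 1.154×10^-2 H.
U = ½LI² = ½(1.154×10^-2)(5.26)² = 0.1596 J.

U ≈ 160 mJ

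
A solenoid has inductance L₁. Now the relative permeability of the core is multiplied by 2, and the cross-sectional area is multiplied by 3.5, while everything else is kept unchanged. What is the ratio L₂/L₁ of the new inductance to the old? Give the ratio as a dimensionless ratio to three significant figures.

For a solenoid, L ∝ μᵣN²A/ℓ.
L₂/L₁ = (2) × (3.5) = 7.00.

L₂/L₁ = 7.00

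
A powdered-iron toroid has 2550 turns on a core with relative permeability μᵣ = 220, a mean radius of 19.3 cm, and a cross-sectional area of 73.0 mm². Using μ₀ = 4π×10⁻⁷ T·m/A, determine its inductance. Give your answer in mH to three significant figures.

L ≈ 108 mH

For a thin toroid, L = μ₀μᵣN²A/(2πR).
L = (4π×10⁻⁷)(220)(2550)²(7.300×10^-5) / (2π×0.193 m) = 0.1082 H.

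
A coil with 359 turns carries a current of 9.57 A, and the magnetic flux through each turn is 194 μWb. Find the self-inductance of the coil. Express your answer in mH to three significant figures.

Self-inductance is defined by L = NΦ_B/I (flux linkage over current).
L = (359)(1.940×10^-4 Wb)/(9.57 A) = 7.278×10^-3 H.

L ≈ 7.28 mH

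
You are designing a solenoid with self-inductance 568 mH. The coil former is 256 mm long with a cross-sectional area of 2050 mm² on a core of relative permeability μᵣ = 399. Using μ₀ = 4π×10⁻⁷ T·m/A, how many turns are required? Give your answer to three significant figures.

N ≈ 376 turns

A = 2050 mm² = 2.050×10^-3 m².
From L = μ₀μᵣN²A/ℓ, N = √(Lℓ / (μ₀μᵣA)).
N = √[(0.568)(0.256) / ((4π×10⁻⁷)(399)×2.050×10^-3)] = √(1.4147×10^5) ≈ 376.1.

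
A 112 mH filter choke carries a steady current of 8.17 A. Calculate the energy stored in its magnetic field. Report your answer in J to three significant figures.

U ≈ 3.74 J

Stored magnetic energy: U = ½LI².
U = ½(0.112 H)(8.17 A)² = 3.738 J.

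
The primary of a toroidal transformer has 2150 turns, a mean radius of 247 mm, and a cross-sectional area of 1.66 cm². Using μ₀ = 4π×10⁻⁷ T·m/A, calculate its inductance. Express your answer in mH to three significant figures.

For a thin toroid, L = μ₀N²A/(2πR).
L = (4π×10⁻⁷)(2150)²(1.660×10^-4) / (2π×0.247 m) = 6.213×10^-4 H.

L ≈ 0.621 mH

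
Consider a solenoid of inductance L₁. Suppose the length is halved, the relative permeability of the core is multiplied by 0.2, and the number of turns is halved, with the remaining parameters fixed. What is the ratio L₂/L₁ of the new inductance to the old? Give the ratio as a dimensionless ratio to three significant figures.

L₂/L₁ = 0.100

For a solenoid, L ∝ μᵣN²A/ℓ.
L₂/L₁ = (0.5)^-1 × (0.2) × (0.5)^2 = 0.100.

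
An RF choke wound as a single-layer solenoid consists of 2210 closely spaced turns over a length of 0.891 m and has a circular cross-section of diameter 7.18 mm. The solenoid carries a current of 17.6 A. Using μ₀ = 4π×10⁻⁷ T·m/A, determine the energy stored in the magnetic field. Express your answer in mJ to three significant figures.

A = π(d/2)² = π(3.590×10^-3 m)² = 4.049×10^-5 m².
L = μ₀N²A/ℓ = (4π×10⁻⁷)(2210)²(4.049×10^-5)/(0.891) = 2.789×10^-4 H.
U = ½LI² = ½(2.789×10^-4)(17.6)² = 4.320×10^-2 J.

U ≈ 43.2 mJ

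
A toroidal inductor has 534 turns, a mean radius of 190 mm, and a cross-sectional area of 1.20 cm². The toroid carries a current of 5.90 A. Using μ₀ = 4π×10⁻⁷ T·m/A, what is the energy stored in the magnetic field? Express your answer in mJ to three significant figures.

L = μ₀N²A/(2πR) = (4π×10⁻⁷)(534)²(1.200×10^-4)/(2π×0.19) = 3.602×10^-5 H.
U = ½LI² = ½(3.602×10^-5)(5.90)² = 6.269×10^-4 J.

U ≈ 0.627 mJ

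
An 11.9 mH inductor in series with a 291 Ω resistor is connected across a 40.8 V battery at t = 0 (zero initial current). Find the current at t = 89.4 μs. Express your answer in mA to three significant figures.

I ≈ 124 mA

τ = L/R = 1.190×10^-2/291 = 4.089×10^-5 s; final current I_∞ = ε/R = 40.8/291 = 0.1402 A.
I(t) = I_∞(1 − e^(−t/τ)) with t/τ = 2.186.
I = (0.1402)(1 − e^(−2.186)) = 0.12445 A.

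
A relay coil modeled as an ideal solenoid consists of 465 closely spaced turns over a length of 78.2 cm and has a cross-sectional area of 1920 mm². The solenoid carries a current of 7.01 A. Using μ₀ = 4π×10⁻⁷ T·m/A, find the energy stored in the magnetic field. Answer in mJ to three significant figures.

U ≈ 16.4 mJ

A = 1920 mm² = 1.920×10^-3 m².
L = μ₀N²A/ℓ = (4π×10⁻⁷)(465)²(1.920×10^-3)/(0.782) = 6.671×10^-4 H.
U = ½LI² = ½(6.671×10^-4)(7.01)² = 1.639×10^-2 J.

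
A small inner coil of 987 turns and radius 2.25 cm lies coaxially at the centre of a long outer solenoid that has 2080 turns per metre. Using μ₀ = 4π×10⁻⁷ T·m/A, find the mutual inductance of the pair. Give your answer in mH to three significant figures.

M ≈ 4.10 mH

The outer solenoid produces a uniform field B₁ = μ₀n₁I₁ across the inner coil,
so the flux linkage is N₂Φ = N₂B₁A₂ = μ₀n₁N₂A₂·I₁, giving M = μ₀n₁N₂A₂.
A₂ = πr² = π(2.250×10^-2 m)² = 1.590×10^-3 m².
M = (4π×10⁻⁷)(2080)(987)(1.590×10^-3) = 4.103×10^-3 H.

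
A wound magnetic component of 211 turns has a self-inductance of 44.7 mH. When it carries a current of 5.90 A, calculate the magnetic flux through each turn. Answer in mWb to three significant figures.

Φ_B ≈ 1.25 mWb

From L = NΦ_B/I, the flux per turn is Φ_B = LI/N.
Φ_B = (4.470×10^-2 H)(5.90 A)/211 = 1.250×10^-3 Wb.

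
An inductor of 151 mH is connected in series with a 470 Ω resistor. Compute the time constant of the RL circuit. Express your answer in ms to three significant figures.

τ = L/R = (0.151 H)/(470 Ω) = 3.213×10^-4 s.

τ ≈ 0.321 ms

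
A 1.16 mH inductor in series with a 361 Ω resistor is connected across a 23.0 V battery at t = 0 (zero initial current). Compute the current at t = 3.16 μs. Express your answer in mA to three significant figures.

τ = L/R = 1.160×10^-3/361 = 3.213×10^-6 s; final current I_∞ = ε/R = 23.0/361 = 6.371×10^-2 A.
I(t) = I_∞(1 − e^(−t/τ)) with t/τ = 0.983.
I = (6.371×10^-2)(1 − e^(−0.983)) = 3.988×10^-2 A.

I ≈ 39.9 mA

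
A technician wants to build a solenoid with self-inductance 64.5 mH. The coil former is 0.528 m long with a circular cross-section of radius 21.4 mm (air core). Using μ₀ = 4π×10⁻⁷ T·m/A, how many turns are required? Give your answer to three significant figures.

A = πr² = π(2.140×10^-2 m)² = 1.439×10^-3 m².
From L = μ₀N²A/ℓ, N = √(Lℓ / (μ₀A)).
N = √[(6.450×10^-2)(0.528) / ((4π×10⁻⁷)×1.439×10^-3)] = √(1.884×10^7) ≈ 4340.1.

N ≈ 4340 turns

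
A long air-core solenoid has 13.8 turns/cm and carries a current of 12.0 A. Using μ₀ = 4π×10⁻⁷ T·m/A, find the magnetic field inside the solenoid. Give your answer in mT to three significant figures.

B ≈ 20.8 mT

Inside a long solenoid, B = μ₀nI.
B = (4π×10⁻⁷)(1.380×10^3 m⁻¹)(12.0 A) = 2.081×10^-2 T.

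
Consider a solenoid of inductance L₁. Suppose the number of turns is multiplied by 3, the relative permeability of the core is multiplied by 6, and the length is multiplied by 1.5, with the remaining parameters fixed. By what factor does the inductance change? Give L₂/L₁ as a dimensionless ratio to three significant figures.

L₂/L₁ = 36.0

For a solenoid, L ∝ μᵣN²A/ℓ.
L₂/L₁ = (3)^2 × (6) × (1.5)^-1 = 36.0.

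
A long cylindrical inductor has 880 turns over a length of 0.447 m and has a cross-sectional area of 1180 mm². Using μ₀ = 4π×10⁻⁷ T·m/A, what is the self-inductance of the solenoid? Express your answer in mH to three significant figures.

L ≈ 2.57 mH

A = 1180 mm² = 1.180×10^-3 m².
For a long solenoid, L = μ₀N²A/ℓ.
L = (4π×10⁻⁷)(880)²(1.180×10^-3)/(0.447 m) = 2.569×10^-3 H.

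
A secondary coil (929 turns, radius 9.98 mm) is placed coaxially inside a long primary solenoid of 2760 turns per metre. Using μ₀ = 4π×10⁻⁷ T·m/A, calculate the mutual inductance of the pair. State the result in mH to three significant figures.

M ≈ 1.01 mH

The outer solenoid produces a uniform field B₁ = μ₀n₁I₁ across the inner coil,
so the flux linkage is N₂Φ = N₂B₁A₂ = μ₀n₁N₂A₂·I₁, giving M = μ₀n₁N₂A₂.
A₂ = πr² = π(9.980×10^-3 m)² = 3.129×10^-4 m².
M = (4π×10⁻⁷)(2760)(929)(3.129×10^-4) = 1.008×10^-3 H.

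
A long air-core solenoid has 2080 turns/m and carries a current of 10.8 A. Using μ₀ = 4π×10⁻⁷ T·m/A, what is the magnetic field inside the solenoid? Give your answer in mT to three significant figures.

Inside a long solenoid, B = μ₀nI.
B = (4π×10⁻⁷)(2.080×10^3 m⁻¹)(10.8 A) = 2.823×10^-2 T.

B ≈ 28.2 mT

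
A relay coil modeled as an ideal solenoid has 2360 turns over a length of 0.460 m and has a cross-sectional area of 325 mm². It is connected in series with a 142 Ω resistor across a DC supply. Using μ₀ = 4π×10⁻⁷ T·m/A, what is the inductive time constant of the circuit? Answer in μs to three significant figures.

A = 325 mm² = 3.250×10^-4 m².
L = μ₀N²A/ℓ = (4π×10⁻⁷)(2360)²(3.250×10^-4)/(0.46) = 4.9449×10^-3 H.
τ = L/R = (4.9449×10^-3)/(142) = 3.482×10^-5 s.

τ ≈ 34.8 μs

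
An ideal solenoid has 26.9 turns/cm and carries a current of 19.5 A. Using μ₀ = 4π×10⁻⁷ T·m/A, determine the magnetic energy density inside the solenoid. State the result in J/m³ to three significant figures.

u ≈ 1730 J/m³

B = μ₀nI = (4π×10⁻⁷)(2.690×10^3)(19.5) = 6.592×10^-2 T.
u = B²/(2μ₀) = (6.592×10^-2)²/(2×4π×10⁻⁷) = 1.729×10^3 J/m³.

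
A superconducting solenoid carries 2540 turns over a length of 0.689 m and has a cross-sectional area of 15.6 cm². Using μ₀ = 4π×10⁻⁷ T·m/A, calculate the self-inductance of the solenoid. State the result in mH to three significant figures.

A = 15.6 cm² = 1.560×10^-3 m².
For a long solenoid, L = μ₀N²A/ℓ.
L = (4π×10⁻⁷)(2540)²(1.560×10^-3)/(0.689 m) = 1.836×10^-2 H.

L ≈ 18.4 mH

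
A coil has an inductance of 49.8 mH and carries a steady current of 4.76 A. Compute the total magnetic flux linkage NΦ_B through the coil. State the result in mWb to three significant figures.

From L = NΦ_B/I, the flux linkage is NΦ_B = LI.
NΦ_B = (4.980×10^-2 H)(4.76 A) = 0.237 Wb.

NΦ_B ≈ 237 mWb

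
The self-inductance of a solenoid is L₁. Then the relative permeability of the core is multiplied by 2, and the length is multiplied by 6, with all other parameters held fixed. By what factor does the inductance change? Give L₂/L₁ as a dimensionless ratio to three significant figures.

For a solenoid, L ∝ μᵣN²A/ℓ.
L₂/L₁ = (2) × (6)^-1 = 0.333.

L₂/L₁ = 0.333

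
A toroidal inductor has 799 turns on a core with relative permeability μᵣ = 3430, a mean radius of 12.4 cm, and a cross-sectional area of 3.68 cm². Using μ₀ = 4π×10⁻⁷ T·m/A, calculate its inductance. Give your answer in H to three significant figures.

L ≈ 1.30 H

For a thin toroid, L = μ₀μᵣN²A/(2πR).
L = (4π×10⁻⁷)(3430)(799)²(3.680×10^-4) / (2π×0.124 m) = 1.3 H.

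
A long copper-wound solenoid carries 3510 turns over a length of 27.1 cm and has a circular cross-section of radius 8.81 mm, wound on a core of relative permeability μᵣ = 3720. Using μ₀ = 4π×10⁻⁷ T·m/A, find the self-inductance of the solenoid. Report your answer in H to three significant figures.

L ≈ 51.8 H

A = πr² = π(8.810×10^-3 m)² = 2.438×10^-4 m².
For a long solenoid, L = μ₀μᵣN²A/ℓ.
L = (4π×10⁻⁷)(3720)(3510)²(2.438×10^-4)/(0.271 m) = 51.82 H.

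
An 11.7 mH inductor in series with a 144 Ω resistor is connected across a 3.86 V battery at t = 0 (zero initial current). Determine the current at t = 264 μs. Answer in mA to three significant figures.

τ = L/R = 1.170×10^-2/144 = 8.125×10^-5 s; final current I_∞ = ε/R = 3.86/144 = 2.681×10^-2 A.
I(t) = I_∞(1 − e^(−t/τ)) with t/τ = 3.249.
I = (2.681×10^-2)(1 − e^(−3.249)) = 2.577×10^-2 A.

I ≈ 25.8 mA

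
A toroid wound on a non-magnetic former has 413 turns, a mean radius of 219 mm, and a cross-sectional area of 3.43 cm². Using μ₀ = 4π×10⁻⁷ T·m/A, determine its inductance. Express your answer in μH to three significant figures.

For a thin toroid, L = μ₀N²A/(2πR).
L = (4π×10⁻⁷)(413)²(3.430×10^-4) / (2π×0.219 m) = 5.343×10^-5 H.

L ≈ 53.4 μH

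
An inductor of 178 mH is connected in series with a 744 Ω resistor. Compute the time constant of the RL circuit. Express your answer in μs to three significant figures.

τ = L/R = (0.178 H)/(744 Ω) = 2.392×10^-4 s.

τ ≈ 239 μs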